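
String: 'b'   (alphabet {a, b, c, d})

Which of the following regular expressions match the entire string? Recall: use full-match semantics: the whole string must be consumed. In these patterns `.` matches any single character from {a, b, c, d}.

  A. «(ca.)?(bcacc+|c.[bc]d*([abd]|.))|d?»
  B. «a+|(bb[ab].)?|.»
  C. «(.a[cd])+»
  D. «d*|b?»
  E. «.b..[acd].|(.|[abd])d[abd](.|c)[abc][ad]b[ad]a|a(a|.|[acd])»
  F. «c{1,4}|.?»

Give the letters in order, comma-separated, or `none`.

B, D, F

A → no match
B → match
C → no match
D → match
E → no match
F → match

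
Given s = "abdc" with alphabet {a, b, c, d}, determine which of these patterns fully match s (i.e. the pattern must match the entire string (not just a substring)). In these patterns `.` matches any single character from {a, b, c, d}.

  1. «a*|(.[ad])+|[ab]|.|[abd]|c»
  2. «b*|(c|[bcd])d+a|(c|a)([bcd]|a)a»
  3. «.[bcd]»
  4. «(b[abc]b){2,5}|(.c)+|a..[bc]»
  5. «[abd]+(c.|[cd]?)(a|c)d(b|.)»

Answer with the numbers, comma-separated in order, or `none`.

1 → no match
2 → no match
3 → no match
4 → match
5 → no match

4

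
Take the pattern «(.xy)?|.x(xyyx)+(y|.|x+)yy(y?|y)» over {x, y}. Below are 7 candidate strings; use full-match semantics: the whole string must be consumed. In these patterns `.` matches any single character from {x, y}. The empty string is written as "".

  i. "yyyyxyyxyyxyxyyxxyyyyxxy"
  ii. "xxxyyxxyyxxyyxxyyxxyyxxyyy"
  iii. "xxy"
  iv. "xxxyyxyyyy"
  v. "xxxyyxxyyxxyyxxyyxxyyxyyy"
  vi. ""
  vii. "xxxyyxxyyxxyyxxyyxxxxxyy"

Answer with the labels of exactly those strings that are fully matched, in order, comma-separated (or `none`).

ii, iii, iv, v, vi, vii

i → no match
ii → match
iii. "xxy" → match
iv. "xxxyyxyyyy" → match
v → match
vi. "" → match
vii → match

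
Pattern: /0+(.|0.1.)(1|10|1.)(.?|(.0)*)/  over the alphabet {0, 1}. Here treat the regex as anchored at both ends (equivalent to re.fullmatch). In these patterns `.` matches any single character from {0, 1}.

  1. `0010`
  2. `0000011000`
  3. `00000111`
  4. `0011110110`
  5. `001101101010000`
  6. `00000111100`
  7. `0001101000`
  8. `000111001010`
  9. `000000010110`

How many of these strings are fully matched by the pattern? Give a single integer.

7

1 → match
2 → match
3 → match
4 → no match
5 → no match
6 → match
7 → match
8 → match
9 → match
Total matched: 7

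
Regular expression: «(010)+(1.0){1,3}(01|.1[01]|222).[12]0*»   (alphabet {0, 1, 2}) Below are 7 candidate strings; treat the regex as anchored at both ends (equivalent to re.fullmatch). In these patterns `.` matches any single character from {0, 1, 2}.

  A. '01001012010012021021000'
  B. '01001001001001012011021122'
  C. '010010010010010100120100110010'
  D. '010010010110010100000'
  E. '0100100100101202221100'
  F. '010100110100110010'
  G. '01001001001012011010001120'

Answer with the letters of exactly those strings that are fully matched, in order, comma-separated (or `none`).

A → match
B → match
C → match
D → match
E → match
F → match
G → match

A, B, C, D, E, F, G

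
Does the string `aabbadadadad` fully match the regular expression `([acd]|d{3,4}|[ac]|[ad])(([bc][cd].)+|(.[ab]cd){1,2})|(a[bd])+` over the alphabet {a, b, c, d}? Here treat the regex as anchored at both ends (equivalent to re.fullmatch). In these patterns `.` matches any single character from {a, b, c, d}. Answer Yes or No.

No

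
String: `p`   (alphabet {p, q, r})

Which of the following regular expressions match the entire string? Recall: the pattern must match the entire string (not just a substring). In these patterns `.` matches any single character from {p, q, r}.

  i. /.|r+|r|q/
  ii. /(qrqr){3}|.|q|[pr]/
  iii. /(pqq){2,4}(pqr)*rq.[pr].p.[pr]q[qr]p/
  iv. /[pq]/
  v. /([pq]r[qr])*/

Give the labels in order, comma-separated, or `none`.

i → match
ii → match
iii → no match — must start with `pqq`
iv → match
v → no match

i, ii, iv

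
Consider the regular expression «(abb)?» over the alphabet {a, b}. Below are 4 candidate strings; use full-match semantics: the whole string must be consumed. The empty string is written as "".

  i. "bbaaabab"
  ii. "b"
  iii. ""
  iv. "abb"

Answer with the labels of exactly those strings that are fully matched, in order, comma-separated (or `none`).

i. "bbaaabab" → no match
ii. "b" → no match
iii. "" → match
iv. "abb" → match

iii, iv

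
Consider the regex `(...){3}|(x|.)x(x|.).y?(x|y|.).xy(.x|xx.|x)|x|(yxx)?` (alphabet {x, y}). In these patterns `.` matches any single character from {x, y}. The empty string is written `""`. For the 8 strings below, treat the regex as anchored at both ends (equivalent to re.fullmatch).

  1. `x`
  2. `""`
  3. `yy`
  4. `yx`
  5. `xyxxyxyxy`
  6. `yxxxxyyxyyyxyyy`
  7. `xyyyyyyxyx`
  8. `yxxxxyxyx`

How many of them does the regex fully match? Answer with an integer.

4

1. `x` → match
2. `""` → match
3. `yy` → no match
4. `yx` → no match
5. `xyxxyxyxy` → match
6 → no match
7. `xyyyyyyxyx` → no match
8. `yxxxxyxyx` → match
Total matched: 4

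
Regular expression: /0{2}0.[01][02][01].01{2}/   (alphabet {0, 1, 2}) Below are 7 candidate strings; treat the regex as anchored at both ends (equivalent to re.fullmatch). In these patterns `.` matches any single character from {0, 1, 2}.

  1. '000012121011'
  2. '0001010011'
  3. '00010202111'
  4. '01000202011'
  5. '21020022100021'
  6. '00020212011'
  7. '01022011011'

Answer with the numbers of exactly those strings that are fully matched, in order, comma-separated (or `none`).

6

1 → no match
2 → no match
3 → no match
4 → no match
5 → no match — must start with '0'
6 → match
7 → no match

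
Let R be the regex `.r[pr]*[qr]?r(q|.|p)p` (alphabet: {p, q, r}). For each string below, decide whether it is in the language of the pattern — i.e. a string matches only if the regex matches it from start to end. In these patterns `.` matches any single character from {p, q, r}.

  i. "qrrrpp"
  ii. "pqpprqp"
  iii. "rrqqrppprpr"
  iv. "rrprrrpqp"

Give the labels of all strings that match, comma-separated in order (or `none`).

i

i. "qrrrpp" → match
ii. "pqpprqp" → no match
iii. "rrqqrppprpr" → no match — must end with "p"
iv. "rrprrrpqp" → no match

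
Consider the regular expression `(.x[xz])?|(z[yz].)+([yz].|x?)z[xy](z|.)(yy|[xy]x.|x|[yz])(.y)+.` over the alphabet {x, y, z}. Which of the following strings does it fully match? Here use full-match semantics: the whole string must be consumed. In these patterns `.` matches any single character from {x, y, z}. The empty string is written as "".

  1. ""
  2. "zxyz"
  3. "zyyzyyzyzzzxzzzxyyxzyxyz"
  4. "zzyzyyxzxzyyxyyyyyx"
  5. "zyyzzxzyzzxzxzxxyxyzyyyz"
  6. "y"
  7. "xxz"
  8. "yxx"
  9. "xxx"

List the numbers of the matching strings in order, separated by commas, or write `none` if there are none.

1, 4, 5, 7, 8, 9

1 → match
2 → no match
3 → no match
4 → match
5 → match
6 → no match
7 → match
8 → match
9 → match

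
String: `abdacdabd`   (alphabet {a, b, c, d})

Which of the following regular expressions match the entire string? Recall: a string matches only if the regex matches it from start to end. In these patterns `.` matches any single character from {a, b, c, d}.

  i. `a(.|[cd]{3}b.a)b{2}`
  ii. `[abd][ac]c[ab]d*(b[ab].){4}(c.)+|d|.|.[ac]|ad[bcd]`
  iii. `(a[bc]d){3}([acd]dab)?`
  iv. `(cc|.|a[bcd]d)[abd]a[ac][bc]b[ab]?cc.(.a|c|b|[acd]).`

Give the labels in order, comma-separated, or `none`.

i → no match — must end with `b`
ii → no match
iii → match
iv → no match

iii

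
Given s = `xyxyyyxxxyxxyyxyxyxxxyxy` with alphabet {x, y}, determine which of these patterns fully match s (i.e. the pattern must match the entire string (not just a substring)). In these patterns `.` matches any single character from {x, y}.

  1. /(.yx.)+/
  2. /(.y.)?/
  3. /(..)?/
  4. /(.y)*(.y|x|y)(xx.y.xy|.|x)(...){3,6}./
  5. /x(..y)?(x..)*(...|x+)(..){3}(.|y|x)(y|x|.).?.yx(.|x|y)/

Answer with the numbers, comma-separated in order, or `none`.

1 → match
2 → no match
3 → no match
4 → match
5 → no match

1, 4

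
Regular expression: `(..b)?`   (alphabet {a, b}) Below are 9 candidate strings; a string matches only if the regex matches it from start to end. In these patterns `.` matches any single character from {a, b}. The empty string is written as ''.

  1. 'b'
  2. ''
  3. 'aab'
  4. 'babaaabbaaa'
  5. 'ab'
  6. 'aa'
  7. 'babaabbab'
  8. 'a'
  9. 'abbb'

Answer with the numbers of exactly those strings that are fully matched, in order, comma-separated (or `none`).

1 → no match
2 → match
3 → match
4 → no match
5 → no match
6 → no match
7 → no match
8 → no match
9 → no match

2, 3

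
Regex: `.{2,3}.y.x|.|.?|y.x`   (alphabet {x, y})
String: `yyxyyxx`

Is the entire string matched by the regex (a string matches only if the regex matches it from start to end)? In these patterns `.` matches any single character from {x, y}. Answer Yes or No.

Yes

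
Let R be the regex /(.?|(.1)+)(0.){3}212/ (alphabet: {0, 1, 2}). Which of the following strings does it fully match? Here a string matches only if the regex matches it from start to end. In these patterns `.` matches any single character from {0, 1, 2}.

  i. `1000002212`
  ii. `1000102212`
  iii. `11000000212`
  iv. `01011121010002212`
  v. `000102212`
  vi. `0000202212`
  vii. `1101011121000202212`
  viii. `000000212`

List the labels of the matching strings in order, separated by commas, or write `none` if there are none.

i, ii, iii, iv, v, vi, vii, viii

i → match
ii → match
iii → match
iv → match
v → match
vi → match
vii → match
viii → match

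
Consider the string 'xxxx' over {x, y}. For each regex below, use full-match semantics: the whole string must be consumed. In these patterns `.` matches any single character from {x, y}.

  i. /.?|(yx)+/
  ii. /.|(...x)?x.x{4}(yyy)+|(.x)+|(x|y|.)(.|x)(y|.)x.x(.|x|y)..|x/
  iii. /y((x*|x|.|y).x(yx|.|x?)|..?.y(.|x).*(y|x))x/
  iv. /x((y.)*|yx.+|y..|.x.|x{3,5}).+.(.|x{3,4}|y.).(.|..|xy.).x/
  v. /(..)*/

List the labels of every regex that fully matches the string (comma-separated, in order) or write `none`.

i → no match
ii → match
iii → no match — must start with 'y'
iv → no match
v → match

ii, v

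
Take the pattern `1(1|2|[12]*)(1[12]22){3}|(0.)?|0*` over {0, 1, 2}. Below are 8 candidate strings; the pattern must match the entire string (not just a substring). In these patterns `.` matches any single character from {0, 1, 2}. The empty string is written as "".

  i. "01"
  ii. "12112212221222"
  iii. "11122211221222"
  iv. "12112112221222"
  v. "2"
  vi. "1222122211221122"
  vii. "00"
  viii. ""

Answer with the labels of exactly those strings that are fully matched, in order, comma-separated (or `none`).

i → match
ii → match
iii → match
iv → no match
v → no match
vi → match
vii → match
viii → match

i, ii, iii, vi, vii, viii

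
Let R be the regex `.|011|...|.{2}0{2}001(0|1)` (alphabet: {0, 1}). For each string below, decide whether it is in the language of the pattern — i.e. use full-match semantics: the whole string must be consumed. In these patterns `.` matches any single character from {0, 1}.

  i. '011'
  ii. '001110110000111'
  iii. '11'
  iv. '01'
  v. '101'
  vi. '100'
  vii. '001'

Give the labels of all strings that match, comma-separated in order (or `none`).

i → match
ii → no match
iii → no match
iv → no match
v → match
vi → match
vii → match

i, v, vi, vii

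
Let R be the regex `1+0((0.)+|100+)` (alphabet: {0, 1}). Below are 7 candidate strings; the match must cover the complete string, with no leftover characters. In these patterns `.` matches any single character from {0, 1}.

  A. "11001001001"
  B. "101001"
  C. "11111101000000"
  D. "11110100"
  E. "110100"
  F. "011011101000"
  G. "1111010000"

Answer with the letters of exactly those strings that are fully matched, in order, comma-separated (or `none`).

A → no match
B → no match
C → match
D → match
E → match
F → no match — must start with "1"
G → match

C, D, E, G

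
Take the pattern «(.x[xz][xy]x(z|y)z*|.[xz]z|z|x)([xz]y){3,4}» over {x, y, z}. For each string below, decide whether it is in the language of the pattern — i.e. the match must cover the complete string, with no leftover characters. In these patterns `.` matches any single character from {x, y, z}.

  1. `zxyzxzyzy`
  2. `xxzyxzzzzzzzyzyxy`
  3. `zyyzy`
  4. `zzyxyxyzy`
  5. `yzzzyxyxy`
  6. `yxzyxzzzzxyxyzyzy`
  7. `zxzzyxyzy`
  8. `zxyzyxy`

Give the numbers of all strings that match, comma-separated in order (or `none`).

1 → no match
2 → match
3 → no match
4 → match
5 → match
6 → match
7 → match
8 → match

2, 4, 5, 6, 7, 8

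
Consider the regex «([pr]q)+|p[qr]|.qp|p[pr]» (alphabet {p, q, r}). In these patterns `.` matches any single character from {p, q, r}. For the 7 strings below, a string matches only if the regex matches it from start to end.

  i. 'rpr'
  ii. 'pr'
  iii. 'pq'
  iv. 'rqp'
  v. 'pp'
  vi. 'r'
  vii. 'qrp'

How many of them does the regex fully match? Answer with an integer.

i. 'rpr' → no match
ii. 'pr' → match
iii. 'pq' → match
iv. 'rqp' → match
v. 'pp' → match
vi. 'r' → no match
vii. 'qrp' → no match
Total matched: 4

4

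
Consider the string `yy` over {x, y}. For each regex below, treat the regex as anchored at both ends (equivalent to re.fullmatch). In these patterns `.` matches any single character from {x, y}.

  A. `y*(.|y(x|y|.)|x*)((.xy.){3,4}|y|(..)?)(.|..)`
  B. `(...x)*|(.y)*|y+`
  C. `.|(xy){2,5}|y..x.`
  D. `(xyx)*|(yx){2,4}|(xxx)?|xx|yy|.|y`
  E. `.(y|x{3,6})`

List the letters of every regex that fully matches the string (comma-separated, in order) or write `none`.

A → match
B → match
C → no match
D → match
E → match

A, B, D, E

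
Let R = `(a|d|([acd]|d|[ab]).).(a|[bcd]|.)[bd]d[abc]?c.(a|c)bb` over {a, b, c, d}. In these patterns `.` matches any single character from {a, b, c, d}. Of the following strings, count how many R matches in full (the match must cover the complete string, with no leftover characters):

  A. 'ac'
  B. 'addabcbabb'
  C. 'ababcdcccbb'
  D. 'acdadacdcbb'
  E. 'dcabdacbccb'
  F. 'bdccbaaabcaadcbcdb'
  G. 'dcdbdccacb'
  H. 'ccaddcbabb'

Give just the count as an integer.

0

A. 'ac' → no match — must end with 'bb'
B. 'addabcbabb' → no match
C. 'ababcdcccbb' → no match
D. 'acdadacdcbb' → no match
E. 'dcabdacbccb' → no match — must end with 'bb'
F → no match — must end with 'bb'
G. 'dcdbdccacb' → no match — must end with 'bb'
H. 'ccaddcbabb' → no match
Total matched: 0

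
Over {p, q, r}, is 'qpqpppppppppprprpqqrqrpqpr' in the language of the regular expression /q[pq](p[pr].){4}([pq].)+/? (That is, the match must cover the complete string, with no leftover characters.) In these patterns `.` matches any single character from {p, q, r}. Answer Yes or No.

No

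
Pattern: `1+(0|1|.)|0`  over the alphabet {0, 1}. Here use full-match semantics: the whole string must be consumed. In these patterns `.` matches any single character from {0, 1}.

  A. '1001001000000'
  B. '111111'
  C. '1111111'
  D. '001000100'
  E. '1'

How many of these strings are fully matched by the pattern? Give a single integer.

A → no match
B → match
C → match
D → no match
E → no match
Total matched: 2

2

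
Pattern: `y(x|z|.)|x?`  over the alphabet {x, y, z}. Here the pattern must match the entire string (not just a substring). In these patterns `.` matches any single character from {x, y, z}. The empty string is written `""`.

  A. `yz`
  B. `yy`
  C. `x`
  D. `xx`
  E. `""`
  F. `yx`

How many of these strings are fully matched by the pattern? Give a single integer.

A. `yz` → match
B. `yy` → match
C. `x` → match
D. `xx` → no match
E. `""` → match
F. `yx` → match
Total matched: 5

5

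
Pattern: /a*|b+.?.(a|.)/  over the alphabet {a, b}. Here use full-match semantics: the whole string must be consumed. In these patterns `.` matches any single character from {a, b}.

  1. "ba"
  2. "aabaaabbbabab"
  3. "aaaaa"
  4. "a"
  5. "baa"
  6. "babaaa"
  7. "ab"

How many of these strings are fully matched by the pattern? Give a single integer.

1 → no match
2 → no match
3 → match
4 → match
5 → match
6 → no match
7 → no match
Total matched: 3

3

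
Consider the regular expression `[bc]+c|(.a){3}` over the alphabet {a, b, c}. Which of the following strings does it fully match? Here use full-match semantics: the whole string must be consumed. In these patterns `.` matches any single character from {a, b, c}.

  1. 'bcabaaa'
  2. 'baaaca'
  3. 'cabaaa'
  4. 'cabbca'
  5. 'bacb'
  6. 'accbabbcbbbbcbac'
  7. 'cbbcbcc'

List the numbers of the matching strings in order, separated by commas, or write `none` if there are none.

1 → no match
2 → match
3 → match
4 → no match
5 → no match
6 → no match
7 → match

2, 3, 7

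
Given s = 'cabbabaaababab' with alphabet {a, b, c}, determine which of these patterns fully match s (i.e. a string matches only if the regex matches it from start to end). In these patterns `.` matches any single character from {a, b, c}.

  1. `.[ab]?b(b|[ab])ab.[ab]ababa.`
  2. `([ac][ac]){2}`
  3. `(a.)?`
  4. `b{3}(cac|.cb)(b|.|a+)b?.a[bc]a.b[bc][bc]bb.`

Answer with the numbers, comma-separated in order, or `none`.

1

1 → match
2 → no match
3 → no match
4 → no match — must start with 'b'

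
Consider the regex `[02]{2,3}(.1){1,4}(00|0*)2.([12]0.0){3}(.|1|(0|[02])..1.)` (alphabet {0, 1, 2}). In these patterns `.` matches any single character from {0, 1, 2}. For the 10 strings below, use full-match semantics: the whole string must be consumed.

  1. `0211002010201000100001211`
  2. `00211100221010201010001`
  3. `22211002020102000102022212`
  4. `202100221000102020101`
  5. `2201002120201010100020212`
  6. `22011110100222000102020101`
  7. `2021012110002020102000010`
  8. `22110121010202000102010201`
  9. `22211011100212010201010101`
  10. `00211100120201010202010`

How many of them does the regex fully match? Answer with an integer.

1 → match
2 → match
3 → match
4 → match
5 → match
6 → match
7 → match
8 → match
9 → match
10 → no match
Total matched: 9

9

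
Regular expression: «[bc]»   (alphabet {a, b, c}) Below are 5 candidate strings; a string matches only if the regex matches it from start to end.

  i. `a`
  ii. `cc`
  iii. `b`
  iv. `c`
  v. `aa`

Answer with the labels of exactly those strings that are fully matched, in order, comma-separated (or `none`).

iii, iv

i. `a` → no match
ii. `cc` → no match
iii. `b` → match
iv. `c` → match
v. `aa` → no match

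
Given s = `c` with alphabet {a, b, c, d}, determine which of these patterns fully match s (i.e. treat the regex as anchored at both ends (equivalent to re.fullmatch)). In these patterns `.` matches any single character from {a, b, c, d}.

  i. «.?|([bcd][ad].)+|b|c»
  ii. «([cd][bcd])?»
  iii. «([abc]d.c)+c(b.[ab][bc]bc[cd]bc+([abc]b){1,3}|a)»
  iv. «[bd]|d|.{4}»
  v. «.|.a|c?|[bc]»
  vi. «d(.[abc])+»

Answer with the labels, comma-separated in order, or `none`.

i, v

i → match
ii → no match
iii → no match
iv → no match
v → match
vi → no match — must start with `d`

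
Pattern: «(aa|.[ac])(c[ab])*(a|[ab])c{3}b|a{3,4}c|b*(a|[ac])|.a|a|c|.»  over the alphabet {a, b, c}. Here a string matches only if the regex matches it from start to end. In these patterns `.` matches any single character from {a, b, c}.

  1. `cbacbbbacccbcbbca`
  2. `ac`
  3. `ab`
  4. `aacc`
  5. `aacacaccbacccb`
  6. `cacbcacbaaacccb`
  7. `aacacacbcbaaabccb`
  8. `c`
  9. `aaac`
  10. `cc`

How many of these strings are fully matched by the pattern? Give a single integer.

1 → no match
2 → no match
3 → no match
4 → no match
5 → no match
6 → no match
7 → no match
8 → match
9 → match
10 → no match
Total matched: 2

2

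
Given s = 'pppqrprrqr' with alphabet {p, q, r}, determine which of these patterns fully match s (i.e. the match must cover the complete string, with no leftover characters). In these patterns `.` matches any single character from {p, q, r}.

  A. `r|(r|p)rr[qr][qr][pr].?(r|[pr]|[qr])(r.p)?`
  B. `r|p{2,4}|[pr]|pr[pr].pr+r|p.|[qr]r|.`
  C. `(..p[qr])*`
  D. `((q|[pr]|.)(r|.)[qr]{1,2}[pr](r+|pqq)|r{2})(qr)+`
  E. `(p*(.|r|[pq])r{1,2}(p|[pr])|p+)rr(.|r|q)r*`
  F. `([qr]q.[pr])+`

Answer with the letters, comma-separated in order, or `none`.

A → no match
B → no match
C → no match
D → no match
E → match
F → no match

E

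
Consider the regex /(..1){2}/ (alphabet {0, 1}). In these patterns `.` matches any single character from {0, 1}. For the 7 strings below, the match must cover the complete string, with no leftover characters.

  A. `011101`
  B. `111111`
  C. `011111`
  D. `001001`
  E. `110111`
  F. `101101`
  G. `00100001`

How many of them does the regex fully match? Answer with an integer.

A → match
B → match
C → match
D → match
E → no match
F → match
G → no match
Total matched: 5

5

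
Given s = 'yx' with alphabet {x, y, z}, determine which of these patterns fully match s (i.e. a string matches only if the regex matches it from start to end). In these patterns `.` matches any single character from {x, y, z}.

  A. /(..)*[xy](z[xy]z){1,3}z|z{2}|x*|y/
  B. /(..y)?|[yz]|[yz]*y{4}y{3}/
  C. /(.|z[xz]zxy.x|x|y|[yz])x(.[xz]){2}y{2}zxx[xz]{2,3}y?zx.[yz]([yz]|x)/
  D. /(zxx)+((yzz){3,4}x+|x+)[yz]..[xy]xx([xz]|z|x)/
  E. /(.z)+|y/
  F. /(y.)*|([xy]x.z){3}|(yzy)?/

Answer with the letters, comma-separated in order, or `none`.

F

A → no match
B → no match
C → no match
D → no match — must start with 'zxx'
E → no match
F → match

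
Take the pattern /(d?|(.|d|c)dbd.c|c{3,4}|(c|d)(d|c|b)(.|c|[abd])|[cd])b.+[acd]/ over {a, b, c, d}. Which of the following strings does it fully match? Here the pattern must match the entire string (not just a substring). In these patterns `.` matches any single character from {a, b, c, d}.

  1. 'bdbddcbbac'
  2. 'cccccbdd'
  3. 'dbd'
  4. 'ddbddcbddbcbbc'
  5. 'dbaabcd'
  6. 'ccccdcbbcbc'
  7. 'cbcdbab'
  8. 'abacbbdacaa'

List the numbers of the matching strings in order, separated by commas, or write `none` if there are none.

1, 4, 5

1 → match
2 → no match
3 → no match
4 → match
5 → match
6 → no match
7 → no match
8 → no match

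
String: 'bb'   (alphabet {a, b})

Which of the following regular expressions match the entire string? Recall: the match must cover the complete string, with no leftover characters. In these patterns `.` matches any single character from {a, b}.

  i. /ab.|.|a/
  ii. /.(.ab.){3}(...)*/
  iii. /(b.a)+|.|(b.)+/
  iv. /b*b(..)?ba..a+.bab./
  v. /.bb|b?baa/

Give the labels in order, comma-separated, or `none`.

i → no match
ii → no match
iii → match
iv → no match
v → no match

iii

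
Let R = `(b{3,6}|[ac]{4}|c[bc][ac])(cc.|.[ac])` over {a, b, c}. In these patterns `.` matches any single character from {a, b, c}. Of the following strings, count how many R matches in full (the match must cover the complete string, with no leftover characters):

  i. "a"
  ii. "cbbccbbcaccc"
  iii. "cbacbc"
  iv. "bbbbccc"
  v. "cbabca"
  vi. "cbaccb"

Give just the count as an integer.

2

i → no match
ii → no match
iii → no match
iv → match
v → no match
vi → match
Total matched: 2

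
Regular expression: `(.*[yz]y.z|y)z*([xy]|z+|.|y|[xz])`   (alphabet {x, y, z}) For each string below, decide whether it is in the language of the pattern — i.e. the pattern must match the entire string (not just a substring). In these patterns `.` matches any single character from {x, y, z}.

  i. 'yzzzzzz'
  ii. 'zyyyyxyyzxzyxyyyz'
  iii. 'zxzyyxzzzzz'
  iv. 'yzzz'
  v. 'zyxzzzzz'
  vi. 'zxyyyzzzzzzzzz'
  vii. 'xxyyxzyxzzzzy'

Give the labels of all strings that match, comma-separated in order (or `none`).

i → match
ii → no match
iii → match
iv → match
v → match
vi → match
vii → match

i, iii, iv, v, vi, vii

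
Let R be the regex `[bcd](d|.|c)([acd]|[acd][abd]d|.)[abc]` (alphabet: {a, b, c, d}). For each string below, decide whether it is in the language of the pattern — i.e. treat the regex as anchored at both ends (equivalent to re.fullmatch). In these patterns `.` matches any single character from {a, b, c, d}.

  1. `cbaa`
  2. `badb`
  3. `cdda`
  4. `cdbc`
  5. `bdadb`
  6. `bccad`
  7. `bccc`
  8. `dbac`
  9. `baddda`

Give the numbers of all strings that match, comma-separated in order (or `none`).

1. `cbaa` → match
2. `badb` → match
3. `cdda` → match
4. `cdbc` → match
5. `bdadb` → no match
6. `bccad` → no match
7. `bccc` → match
8. `dbac` → match
9. `baddda` → match

1, 2, 3, 4, 7, 8, 9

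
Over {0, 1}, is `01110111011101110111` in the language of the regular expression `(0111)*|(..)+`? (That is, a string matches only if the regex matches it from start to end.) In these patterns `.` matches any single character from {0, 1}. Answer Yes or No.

Yes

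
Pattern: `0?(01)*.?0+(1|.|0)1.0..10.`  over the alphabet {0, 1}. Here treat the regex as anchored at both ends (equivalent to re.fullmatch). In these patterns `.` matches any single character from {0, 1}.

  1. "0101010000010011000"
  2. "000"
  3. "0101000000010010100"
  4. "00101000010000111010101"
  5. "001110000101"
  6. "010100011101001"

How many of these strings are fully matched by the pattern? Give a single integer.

1 → no match
2. "000" → no match
3 → match
4 → no match
5. "001110000101" → no match
6 → no match
Total matched: 1

1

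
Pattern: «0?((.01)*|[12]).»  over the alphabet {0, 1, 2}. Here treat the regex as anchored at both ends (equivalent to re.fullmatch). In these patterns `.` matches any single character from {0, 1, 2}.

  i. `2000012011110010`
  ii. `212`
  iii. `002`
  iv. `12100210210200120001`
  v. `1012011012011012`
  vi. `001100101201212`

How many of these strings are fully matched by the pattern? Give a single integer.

1

i → no match
ii → no match
iii → no match
iv → no match
v → match
vi → no match
Total matched: 1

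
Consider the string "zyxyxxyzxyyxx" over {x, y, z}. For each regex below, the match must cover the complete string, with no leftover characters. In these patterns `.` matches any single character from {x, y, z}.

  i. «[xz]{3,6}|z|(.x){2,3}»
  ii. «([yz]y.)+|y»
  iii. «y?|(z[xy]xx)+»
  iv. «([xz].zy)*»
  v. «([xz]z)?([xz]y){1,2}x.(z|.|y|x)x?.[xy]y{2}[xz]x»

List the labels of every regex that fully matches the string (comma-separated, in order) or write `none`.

i → no match
ii → no match
iii → no match
iv → no match
v → match

v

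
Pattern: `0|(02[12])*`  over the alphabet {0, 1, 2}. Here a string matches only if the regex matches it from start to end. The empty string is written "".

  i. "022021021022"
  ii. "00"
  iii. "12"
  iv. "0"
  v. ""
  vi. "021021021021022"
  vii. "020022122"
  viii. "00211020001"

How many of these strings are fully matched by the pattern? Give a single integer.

i. "022021021022" → match
ii. "00" → no match
iii. "12" → no match
iv. "0" → match
v. "" → match
vi → match
vii. "020022122" → no match
viii. "00211020001" → no match
Total matched: 4

4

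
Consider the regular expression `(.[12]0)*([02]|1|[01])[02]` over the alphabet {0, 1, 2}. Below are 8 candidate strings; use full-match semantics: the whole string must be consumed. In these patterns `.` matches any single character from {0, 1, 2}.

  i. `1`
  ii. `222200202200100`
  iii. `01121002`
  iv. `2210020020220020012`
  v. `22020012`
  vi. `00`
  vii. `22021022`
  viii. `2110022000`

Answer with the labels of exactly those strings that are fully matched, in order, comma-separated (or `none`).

vi, vii

i → no match
ii → no match
iii → no match
iv → no match
v → no match
vi → match
vii → match
viii → no match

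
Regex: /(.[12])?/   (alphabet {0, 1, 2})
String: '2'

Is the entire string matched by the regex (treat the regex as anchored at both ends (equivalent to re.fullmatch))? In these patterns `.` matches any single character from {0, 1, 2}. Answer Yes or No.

No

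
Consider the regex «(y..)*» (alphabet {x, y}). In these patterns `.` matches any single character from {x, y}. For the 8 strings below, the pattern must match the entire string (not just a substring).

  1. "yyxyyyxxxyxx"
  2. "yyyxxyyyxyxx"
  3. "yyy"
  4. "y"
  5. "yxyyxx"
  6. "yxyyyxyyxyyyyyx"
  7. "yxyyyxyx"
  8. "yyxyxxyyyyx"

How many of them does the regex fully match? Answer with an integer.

1 → no match
2 → no match
3 → match
4 → no match
5 → match
6 → match
7 → no match
8 → no match
Total matched: 3

3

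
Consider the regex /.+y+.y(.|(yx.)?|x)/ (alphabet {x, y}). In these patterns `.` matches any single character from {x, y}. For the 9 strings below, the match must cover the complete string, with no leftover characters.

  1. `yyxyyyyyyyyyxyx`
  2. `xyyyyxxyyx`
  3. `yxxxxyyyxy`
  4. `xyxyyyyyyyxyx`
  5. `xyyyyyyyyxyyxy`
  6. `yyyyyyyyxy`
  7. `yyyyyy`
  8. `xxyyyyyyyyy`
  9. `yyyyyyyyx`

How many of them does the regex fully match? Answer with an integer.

8

1 → match
2 → no match
3 → match
4 → match
5 → match
6 → match
7 → match
8 → match
9 → match
Total matched: 8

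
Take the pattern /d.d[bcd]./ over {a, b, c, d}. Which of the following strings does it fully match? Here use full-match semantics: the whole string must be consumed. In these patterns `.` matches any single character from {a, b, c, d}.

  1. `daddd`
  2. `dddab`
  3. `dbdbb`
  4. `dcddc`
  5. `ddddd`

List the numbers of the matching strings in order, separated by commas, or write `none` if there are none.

1, 3, 4, 5

1 → match
2 → no match
3 → match
4 → match
5 → match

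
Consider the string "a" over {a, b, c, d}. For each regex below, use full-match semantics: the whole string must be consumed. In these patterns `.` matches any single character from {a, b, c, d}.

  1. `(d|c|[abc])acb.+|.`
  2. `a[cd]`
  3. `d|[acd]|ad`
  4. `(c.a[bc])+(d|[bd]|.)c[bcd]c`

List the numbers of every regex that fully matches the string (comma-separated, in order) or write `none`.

1, 3

1 → match
2 → no match
3 → match
4 → no match — must start with "c"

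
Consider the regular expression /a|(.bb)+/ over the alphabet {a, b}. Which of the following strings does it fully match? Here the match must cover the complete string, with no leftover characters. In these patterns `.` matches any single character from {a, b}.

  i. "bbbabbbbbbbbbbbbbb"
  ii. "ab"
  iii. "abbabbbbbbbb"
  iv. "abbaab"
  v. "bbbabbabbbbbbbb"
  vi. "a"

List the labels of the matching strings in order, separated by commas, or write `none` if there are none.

i → match
ii → no match
iii → match
iv → no match
v → match
vi → match

i, iii, v, vi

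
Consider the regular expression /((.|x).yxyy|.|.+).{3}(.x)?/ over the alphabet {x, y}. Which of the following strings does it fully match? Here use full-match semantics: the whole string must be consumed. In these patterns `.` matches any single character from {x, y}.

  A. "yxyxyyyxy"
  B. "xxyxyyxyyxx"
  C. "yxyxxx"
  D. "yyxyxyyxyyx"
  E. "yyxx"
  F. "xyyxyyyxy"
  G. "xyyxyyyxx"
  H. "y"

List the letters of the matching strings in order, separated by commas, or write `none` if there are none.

A. "yxyxyyyxy" → match
B. "xxyxyyxyyxx" → match
C. "yxyxxx" → match
D. "yyxyxyyxyyx" → match
E. "yyxx" → match
F. "xyyxyyyxy" → match
G. "xyyxyyyxx" → match
H. "y" → no match

A, B, C, D, E, F, G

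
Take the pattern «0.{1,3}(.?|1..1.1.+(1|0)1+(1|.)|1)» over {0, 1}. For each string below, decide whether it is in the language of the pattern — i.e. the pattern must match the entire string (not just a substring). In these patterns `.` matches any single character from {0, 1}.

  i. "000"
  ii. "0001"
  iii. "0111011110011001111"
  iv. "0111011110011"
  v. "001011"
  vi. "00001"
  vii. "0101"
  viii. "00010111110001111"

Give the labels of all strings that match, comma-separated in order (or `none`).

i. "000" → match
ii. "0001" → match
iii → match
iv → match
v. "001011" → no match
vi. "00001" → match
vii. "0101" → match
viii → match

i, ii, iii, iv, vi, vii, viii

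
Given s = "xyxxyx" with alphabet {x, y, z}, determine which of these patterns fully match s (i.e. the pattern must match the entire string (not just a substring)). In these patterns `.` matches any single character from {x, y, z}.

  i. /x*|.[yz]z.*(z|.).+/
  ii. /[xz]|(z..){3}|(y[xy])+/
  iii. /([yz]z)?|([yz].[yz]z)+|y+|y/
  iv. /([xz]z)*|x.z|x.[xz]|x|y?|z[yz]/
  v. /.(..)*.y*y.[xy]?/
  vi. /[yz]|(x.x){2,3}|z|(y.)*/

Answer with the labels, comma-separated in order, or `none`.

v, vi

i → no match
ii → no match
iii → no match
iv → no match
v → match
vi → match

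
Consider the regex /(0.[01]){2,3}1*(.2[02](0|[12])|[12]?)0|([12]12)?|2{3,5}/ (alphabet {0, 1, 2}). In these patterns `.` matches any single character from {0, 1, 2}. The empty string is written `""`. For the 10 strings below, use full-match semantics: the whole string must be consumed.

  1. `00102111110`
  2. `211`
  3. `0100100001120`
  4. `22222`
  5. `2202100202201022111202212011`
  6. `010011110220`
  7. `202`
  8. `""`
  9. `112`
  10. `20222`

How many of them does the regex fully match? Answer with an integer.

5

1 → match
2 → no match
3 → match
4 → match
5 → no match
6 → no match
7 → no match
8 → match
9 → match
10 → no match
Total matched: 5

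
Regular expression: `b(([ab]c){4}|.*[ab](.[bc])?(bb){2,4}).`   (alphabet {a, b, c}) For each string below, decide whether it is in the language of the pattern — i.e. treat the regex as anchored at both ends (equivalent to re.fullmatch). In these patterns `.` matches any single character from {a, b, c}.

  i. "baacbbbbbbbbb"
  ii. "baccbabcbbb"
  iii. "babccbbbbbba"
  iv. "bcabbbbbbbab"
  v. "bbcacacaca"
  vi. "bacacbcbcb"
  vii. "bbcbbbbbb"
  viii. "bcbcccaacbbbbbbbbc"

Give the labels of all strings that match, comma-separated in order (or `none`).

i, iii, v, vi, vii, viii

i → match
ii → no match
iii → match
iv → no match
v → match
vi → match
vii → match
viii → match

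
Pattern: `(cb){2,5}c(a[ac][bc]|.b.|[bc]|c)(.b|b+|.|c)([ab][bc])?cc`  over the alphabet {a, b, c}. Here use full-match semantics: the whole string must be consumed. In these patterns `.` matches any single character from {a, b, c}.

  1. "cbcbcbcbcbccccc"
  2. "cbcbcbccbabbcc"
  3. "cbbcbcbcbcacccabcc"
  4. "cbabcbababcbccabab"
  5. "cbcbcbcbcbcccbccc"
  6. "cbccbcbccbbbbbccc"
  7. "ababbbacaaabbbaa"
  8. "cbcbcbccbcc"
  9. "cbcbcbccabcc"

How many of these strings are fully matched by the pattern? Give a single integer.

1 → match
2 → match
3 → no match
4 → no match — must end with "cc"
5 → match
6 → no match
7 → no match — must start with "cb"
8 → match
9 → match
Total matched: 5

5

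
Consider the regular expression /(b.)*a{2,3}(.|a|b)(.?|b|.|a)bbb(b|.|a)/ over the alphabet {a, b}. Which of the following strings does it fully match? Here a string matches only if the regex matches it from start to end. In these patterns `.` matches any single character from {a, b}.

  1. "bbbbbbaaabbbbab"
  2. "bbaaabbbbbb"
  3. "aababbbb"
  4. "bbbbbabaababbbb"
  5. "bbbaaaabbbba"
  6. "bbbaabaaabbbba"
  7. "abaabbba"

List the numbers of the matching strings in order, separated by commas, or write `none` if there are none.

1 → no match
2 → match
3 → match
4 → no match
5 → match
6 → no match
7 → no match

2, 3, 5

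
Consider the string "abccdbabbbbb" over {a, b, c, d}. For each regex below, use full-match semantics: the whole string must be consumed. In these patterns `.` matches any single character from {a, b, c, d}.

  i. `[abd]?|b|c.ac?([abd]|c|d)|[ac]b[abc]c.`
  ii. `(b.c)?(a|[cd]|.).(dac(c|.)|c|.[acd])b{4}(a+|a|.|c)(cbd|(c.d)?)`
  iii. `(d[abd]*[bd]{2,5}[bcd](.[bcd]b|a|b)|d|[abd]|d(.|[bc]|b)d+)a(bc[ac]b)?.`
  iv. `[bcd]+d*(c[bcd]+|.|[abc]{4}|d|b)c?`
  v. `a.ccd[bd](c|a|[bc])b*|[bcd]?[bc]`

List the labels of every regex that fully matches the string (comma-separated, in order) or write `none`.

v

i → no match
ii → no match
iii → no match
iv → no match
v → match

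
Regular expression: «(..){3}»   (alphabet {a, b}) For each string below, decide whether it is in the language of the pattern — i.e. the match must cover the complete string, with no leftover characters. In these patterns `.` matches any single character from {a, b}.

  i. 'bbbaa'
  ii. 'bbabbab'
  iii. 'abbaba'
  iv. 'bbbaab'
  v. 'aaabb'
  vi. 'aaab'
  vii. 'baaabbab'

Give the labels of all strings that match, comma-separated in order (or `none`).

iii, iv

i → no match
ii → no match
iii → match
iv → match
v → no match
vi → no match
vii → no match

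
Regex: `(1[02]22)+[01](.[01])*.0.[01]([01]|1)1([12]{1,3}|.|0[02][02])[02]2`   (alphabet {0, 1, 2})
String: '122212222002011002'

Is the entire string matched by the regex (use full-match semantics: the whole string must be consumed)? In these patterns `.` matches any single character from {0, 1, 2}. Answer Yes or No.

No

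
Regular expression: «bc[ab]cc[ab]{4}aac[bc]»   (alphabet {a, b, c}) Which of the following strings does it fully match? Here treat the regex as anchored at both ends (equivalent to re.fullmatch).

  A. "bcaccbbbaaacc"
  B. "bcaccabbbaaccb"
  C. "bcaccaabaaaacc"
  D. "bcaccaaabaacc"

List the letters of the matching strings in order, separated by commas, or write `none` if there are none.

A, D

A → match
B → no match
C → no match
D → match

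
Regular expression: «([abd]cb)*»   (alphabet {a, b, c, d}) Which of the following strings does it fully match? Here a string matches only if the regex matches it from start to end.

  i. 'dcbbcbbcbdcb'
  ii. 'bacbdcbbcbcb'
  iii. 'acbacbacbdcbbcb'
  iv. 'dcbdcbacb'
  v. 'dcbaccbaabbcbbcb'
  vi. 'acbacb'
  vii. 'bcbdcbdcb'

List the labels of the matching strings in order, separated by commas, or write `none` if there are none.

i → match
ii → no match
iii → match
iv → match
v → no match
vi → match
vii → match

i, iii, iv, vi, vii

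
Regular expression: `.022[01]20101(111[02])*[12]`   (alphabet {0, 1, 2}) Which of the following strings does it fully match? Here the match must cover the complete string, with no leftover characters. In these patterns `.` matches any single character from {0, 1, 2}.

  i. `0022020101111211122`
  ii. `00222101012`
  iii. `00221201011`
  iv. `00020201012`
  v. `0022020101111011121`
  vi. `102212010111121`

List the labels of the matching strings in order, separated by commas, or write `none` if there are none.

i, iii, v, vi

i → match
ii → no match
iii → match
iv → no match
v → match
vi → match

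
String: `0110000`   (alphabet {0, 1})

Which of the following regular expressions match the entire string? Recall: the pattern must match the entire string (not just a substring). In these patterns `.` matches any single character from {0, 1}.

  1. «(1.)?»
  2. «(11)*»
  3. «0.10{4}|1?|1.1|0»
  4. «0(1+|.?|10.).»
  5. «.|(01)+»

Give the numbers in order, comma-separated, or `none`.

3

1 → no match
2 → no match
3 → match
4 → no match
5 → no match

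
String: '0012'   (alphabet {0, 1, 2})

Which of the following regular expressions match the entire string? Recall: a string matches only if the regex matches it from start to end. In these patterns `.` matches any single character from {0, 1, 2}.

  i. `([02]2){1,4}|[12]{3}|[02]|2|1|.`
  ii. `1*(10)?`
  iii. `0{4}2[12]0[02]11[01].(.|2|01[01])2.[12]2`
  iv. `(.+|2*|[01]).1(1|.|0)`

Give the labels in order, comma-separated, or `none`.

i → no match
ii → no match
iii → no match
iv → match

iv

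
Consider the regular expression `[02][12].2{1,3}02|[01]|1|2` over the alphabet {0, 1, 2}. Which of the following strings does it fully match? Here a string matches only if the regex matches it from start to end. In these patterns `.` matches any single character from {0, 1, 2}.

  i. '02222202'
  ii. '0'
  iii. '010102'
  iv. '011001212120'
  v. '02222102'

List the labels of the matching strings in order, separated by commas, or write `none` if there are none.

i, ii

i → match
ii → match
iii → no match
iv → no match
v → no match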